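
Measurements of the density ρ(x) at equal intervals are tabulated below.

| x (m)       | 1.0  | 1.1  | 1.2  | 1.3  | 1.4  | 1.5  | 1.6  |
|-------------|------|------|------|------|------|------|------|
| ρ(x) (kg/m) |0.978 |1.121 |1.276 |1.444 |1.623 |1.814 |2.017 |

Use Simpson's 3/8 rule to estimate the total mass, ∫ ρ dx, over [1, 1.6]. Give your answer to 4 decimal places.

0.8769

h = 0.1, n = 6.
(3h/8)·[y₀ + 3y₁ + 3y₂ + 2y₃ + 3y₄ + 3y₅ + y₆] = 0.0375·(23.385) = 0.8769.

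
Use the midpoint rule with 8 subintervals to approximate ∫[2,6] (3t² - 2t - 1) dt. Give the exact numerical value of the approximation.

h = (6 − 2)/8 = 0.5.
Midpoints m₁,…,m₈ = 2.25, 2.75, 3.25, 3.75, 4.25, 4.75, 5.25, 5.75.
f(m₁)=9.6875, f(m₂)=16.1875, f(m₃)=24.1875, f(m₄)=33.6875, f(m₅)=44.6875, f(m₆)=57.1875, f(m₇)=71.1875, f(m₈)=86.6875.
h·[f(m₁) + f(m₂) + f(m₃) + f(m₄) + f(m₅) + f(m₆) + f(m₇) + f(m₈)] = 0.5·(343.5) = 171.75.

171.75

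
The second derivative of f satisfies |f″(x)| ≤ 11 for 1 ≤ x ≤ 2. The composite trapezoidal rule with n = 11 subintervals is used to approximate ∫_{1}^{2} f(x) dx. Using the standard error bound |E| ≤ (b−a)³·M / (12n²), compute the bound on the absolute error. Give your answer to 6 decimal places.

0.007576

|E| ≤ (1)³·11 / (12·11²) = 11/1452 = 0.007576.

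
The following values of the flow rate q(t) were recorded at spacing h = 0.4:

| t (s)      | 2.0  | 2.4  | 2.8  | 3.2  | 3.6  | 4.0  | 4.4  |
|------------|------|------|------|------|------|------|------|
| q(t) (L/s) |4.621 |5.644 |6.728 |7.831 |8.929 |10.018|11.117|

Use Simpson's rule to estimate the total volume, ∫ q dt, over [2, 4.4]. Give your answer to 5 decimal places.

h = 0.4, n = 6.
(h/3)·[y₀ + 4y₁ + 2y₂ + 4y₃ + 2y₄ + 4y₅ + y₆] = 0.133333·(141.024) = 18.80320.

18.80320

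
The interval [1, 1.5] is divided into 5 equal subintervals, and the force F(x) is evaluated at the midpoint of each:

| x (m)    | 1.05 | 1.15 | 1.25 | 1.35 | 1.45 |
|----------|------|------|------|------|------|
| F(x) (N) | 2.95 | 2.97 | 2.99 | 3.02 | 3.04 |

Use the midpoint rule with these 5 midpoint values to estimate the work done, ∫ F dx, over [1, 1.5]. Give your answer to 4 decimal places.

h = 0.1, n = 5.
h·[y(m₁) + y(m₂) + y(m₃) + y(m₄) + y(m₅)] = 0.1·(14.97) = 1.4970.

1.4970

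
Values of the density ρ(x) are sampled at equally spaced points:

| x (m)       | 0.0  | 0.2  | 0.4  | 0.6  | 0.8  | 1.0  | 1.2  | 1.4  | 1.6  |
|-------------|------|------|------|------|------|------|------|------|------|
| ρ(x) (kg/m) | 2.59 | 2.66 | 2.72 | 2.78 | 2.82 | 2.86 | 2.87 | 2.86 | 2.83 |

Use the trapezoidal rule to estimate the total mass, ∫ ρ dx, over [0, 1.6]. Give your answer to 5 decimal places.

h = 0.2, n = 8.
(h/2)·[y₀ + 2y₁ + 2y₂ + 2y₃ + 2y₄ + 2y₅ + 2y₆ + 2y₇ + y₈] = 0.1·(44.56) = 4.45600.

4.45600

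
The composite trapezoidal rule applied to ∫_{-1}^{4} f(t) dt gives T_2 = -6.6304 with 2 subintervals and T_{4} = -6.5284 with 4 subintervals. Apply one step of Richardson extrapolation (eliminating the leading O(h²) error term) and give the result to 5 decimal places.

R = (4·T_{4} − T_2) / 3 = (4·(-6.5284) − (-6.6304))/3 = (-19.4832)/3 = -6.49440.

-6.49440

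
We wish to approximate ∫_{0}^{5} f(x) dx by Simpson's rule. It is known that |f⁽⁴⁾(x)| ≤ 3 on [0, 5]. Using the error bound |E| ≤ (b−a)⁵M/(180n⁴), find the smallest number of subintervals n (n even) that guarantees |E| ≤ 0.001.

Need 9375/(180n⁴) ≤ 0.001.
n⁴ ≥ 9375/(180·0.001) = 52083.3 ⇒ n ≥ 15.1069, so the smallest even n is 16. (n must be even for Simpson's rule.)

16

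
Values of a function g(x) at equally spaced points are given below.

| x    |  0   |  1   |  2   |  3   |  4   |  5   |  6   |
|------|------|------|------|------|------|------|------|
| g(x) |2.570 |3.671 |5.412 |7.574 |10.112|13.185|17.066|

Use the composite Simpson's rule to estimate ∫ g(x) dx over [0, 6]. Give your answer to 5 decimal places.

49.46800

h = 1, n = 6.
(h/3)·[y₀ + 4y₁ + 2y₂ + 4y₃ + 2y₄ + 4y₅ + y₆] = 0.333333·(148.404) = 49.46800.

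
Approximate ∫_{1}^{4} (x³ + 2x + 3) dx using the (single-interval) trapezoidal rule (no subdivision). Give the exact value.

121.5

T = (b−a)/2 · [f(1) + f(4)] = 1.5·[6 + 75] = 121.5.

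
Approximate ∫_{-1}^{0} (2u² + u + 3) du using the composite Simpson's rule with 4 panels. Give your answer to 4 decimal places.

3.1667

h = (0 − (-1))/4 = 0.25.
Nodes u₀,…,u₄ = -1, -0.75, -0.5, -0.25, 0.
f(u) = 2u² + u + 3: f₀=4, f₁=3.375, f₂=3, f₃=2.875, f₄=3.
(h/3)·[f₀ + 4f₁ + 2f₂ + 4f₃ + f₄] = 0.083333·(38) = 3.1667.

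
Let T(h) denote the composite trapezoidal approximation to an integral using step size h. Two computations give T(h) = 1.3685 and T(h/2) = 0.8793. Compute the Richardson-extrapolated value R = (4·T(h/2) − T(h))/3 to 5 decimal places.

0.71623

R = (4·T(h/2) − T(h)) / 3 = (4·0.8793 − 1.3685)/3 = (2.1487)/3 = 0.71623.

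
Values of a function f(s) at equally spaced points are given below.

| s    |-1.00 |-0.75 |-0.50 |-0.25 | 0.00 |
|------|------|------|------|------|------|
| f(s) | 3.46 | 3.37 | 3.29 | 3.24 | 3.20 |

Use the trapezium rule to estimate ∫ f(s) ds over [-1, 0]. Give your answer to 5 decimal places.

3.30750

h = 0.25, n = 4.
(h/2)·[y₀ + 2y₁ + 2y₂ + 2y₃ + y₄] = 0.125·(26.46) = 3.30750.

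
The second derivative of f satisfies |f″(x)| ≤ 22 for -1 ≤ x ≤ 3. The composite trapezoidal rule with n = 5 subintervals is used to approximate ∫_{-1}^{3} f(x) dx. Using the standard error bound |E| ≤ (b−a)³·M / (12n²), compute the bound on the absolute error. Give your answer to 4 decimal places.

|E| ≤ (4)³·22 / (12·5²) = 1408/300 = 4.6933.

4.6933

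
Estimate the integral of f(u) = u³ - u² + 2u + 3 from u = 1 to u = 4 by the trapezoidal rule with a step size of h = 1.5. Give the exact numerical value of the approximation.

h = (4 − 1)/2 = 1.5.
Nodes u₀,…,u₂ = 1, 2.5, 4.
f(u) = u³ - u² + 2u + 3: f₀=5, f₁=17.375, f₂=59.
(h/2)·[f₀ + 2f₁ + f₂] = 0.75·(98.75) = 74.0625.

74.0625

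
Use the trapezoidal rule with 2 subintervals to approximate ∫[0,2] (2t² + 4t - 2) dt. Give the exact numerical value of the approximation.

10

h = (2 − 0)/2 = 1.
Nodes t₀,…,t₂ = 0, 1, 2.
f(t) = 2t² + 4t - 2: f₀=-2, f₁=4, f₂=14.
(h/2)·[f₀ + 2f₁ + f₂] = 0.5·(20) = 10.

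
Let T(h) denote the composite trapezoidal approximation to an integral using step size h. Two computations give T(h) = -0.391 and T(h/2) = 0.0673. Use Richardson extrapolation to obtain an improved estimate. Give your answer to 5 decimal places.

0.22007

R = (4·T(h/2) − T(h)) / 3 = (4·0.0673 − (-0.391))/3 = (0.6602)/3 = 0.22007.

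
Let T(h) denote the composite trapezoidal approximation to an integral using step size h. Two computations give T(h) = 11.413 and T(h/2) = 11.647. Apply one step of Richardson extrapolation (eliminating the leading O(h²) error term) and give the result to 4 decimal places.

R = (4·T(h/2) − T(h)) / 3 = (4·11.647 − 11.413)/3 = (35.175)/3 = 11.7250.

11.7250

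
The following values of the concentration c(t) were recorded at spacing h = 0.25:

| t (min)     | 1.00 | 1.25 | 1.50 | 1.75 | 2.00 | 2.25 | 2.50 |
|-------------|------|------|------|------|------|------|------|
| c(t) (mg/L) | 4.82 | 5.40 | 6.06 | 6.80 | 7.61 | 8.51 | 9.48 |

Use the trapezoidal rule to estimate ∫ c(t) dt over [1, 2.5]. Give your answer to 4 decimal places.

h = 0.25, n = 6.
(h/2)·[y₀ + 2y₁ + 2y₂ + 2y₃ + 2y₄ + 2y₅ + y₆] = 0.125·(83.06) = 10.3825.

10.3825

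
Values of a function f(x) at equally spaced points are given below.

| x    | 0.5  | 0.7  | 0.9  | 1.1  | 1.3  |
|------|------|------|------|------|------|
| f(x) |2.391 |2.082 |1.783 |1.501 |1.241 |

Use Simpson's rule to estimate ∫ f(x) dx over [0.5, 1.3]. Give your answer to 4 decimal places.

1.4353

h = 0.2, n = 4.
(h/3)·[y₀ + 4y₁ + 2y₂ + 4y₃ + y₄] = 0.066667·(21.530) = 1.4353.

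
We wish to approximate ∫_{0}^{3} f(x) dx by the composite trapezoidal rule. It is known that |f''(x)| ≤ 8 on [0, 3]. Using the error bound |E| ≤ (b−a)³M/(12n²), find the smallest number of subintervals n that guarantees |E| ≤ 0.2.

Need 216/(12n²) ≤ 0.2.
n² ≥ 216/(12·0.2) = 90 ⇒ n ≥ 9.4868, so the smallest n is 10.

10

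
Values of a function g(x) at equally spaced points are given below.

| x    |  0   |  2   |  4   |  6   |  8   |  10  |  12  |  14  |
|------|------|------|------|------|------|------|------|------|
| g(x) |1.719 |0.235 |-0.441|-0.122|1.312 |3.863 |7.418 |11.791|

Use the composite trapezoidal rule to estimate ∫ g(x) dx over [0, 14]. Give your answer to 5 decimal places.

h = 2, n = 7.
(h/2)·[y₀ + 2y₁ + 2y₂ + 2y₃ + 2y₄ + 2y₅ + 2y₆ + y₇] = 1·(38.040) = 38.04000.

38.04000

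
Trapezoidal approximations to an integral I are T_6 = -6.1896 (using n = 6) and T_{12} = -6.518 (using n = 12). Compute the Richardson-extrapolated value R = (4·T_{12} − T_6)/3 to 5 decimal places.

-6.62747

R = (4·T_{12} − T_6) / 3 = (4·(-6.518) − (-6.1896))/3 = (-19.8824)/3 = -6.62747.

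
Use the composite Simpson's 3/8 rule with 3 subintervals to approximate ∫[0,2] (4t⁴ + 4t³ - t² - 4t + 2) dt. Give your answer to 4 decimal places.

35.4074

h = (2 − 0)/3 = 0.666667.
Nodes t₀,…,t₃ = 0, 0.666667, 1.333333, 2.
f(t) = 4t⁴ + 4t³ - t² - 4t + 2: f₀=2, f₁=0.864198, f₂=17.012346, f₃=86.
(3h/8)·[f₀ + 3f₁ + 3f₂ + f₃] = 0.25·(141.629630) = 35.4074.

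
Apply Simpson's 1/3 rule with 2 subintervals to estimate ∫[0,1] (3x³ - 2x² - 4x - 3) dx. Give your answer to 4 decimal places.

-4.9167

h = (1 − 0)/2 = 0.5.
Nodes x₀,…,x₂ = 0, 0.5, 1.
f(x) = 3x³ - 2x² - 4x - 3: f₀=-3, f₁=-5.125, f₂=-6.
(h/3)·[f₀ + 4f₁ + f₂] = 0.166667·(-29.5) = -4.9167.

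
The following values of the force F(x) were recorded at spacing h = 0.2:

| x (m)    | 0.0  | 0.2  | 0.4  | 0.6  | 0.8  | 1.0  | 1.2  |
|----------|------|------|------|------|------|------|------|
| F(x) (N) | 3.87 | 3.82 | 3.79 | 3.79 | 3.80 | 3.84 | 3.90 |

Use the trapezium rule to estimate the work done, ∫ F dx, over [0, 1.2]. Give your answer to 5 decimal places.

4.58500

h = 0.2, n = 6.
(h/2)·[y₀ + 2y₁ + 2y₂ + 2y₃ + 2y₄ + 2y₅ + y₆] = 0.1·(45.85) = 4.58500.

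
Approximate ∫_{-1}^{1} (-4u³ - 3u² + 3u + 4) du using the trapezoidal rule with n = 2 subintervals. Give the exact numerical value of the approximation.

h = (1 − (-1))/2 = 1.
Nodes u₀,…,u₂ = -1, 0, 1.
f(u) = -4u³ - 3u² + 3u + 4: f₀=2, f₁=4, f₂=0.
(h/2)·[f₀ + 2f₁ + f₂] = 0.5·(10) = 5.

5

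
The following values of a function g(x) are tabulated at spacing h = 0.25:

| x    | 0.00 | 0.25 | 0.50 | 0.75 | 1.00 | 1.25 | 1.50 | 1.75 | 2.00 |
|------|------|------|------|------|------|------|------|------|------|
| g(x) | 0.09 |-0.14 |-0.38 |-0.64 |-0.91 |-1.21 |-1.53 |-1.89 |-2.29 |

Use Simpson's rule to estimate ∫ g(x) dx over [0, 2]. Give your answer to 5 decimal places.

h = 0.25, n = 8.
(h/3)·[y₀ + 4y₁ + 2y₂ + 4y₃ + 2y₄ + 4y₅ + 2y₆ + 4y₇ + y₈] = 0.083333·(-23.36) = -1.94667.

-1.94667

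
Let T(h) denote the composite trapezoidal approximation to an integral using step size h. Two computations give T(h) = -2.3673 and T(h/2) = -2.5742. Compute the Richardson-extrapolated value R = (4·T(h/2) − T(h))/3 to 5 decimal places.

R = (4·T(h/2) − T(h)) / 3 = (4·(-2.5742) − (-2.3673))/3 = (-7.9295)/3 = -2.64317.

-2.64317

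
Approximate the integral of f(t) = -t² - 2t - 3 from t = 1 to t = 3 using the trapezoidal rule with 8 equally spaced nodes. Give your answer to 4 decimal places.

h = (3 − 1)/7 = 0.285714.
Nodes t₀,…,t₇ = 1, 1.285714, 1.571429, 1.857143, 2.142857, 2.428571, 2.714286, 3.
f(t) = -t² - 2t - 3: f₀=-6, f₁=-7.224490, f₂=-8.612245, f₃=-10.163265, f₄=-11.877551, f₅=-13.755102, f₆=-15.795918, f₇=-18.
(h/2)·[f₀ + 2f₁ + 2f₂ + 2f₃ + 2f₄ + 2f₅ + 2f₆ + f₇] = 0.142857·(-158.857143) = -22.6939.

-22.6939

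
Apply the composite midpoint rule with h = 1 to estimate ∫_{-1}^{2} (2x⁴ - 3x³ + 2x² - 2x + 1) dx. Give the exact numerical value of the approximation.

5.75

h = (2 − (-1))/3 = 1.
Midpoints m₁,…,m₃ = -0.5, 0.5, 1.5.
f(m₁)=3, f(m₂)=0.25, f(m₃)=2.5.
h·[f(m₁) + f(m₂) + f(m₃)] = 1·(5.75) = 5.75.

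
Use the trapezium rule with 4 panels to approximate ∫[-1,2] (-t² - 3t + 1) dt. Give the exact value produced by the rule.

h = (2 − (-1))/4 = 0.75.
Nodes t₀,…,t₄ = -1, -0.25, 0.5, 1.25, 2.
f(t) = -t² - 3t + 1: f₀=3, f₁=1.6875, f₂=-0.75, f₃=-4.3125, f₄=-9.
(h/2)·[f₀ + 2f₁ + 2f₂ + 2f₃ + f₄] = 0.375·(-12.75) = -4.78125.

-4.78125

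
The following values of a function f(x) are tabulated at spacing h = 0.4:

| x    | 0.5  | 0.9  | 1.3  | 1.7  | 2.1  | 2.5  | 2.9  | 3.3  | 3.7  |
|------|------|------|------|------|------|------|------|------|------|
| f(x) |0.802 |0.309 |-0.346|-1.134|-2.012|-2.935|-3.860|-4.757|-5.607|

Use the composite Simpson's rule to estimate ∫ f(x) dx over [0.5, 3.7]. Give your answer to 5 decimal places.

h = 0.4, n = 8.
(h/3)·[y₀ + 4y₁ + 2y₂ + 4y₃ + 2y₄ + 4y₅ + 2y₆ + 4y₇ + y₈] = 0.133333·(-51.309) = -6.84120.

-6.84120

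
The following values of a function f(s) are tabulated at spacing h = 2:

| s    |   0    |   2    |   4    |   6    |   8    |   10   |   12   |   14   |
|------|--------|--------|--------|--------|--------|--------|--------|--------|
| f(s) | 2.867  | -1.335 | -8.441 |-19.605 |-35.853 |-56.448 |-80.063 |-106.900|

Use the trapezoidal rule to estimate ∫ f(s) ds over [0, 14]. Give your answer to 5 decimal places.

-507.52300

h = 2, n = 7.
(h/2)·[y₀ + 2y₁ + 2y₂ + 2y₃ + 2y₄ + 2y₅ + 2y₆ + y₇] = 1·(-507.523) = -507.52300.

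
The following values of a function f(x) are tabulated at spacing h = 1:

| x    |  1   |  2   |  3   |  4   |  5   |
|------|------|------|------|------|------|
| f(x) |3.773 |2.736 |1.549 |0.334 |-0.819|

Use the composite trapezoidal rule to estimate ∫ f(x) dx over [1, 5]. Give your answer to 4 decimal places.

h = 1, n = 4.
(h/2)·[y₀ + 2y₁ + 2y₂ + 2y₃ + y₄] = 0.5·(12.192) = 6.0960.

6.0960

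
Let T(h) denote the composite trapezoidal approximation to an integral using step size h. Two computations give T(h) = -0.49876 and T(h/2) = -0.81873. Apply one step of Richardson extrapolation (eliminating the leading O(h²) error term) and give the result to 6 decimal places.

R = (4·T(h/2) − T(h)) / 3 = (4·(-0.81873) − (-0.49876))/3 = (-2.77616)/3 = -0.925387.

-0.925387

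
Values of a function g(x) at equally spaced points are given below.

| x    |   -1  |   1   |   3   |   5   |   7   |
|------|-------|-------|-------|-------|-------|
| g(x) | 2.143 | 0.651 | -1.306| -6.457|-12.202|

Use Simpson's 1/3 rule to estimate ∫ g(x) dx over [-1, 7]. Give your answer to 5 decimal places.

h = 2, n = 4.
(h/3)·[y₀ + 4y₁ + 2y₂ + 4y₃ + y₄] = 0.666667·(-35.895) = -23.93000.

-23.93000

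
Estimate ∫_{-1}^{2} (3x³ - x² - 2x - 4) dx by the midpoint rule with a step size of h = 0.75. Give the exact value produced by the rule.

h = (2 − (-1))/4 = 0.75.
Midpoints m₁,…,m₄ = -0.625, 0.125, 0.875, 1.625.
f(m₁)=-3.873046875, f(m₂)=-4.259765625, f(m₃)=-4.505859375, f(m₄)=2.982421875.
h·[f(m₁) + f(m₂) + f(m₃) + f(m₄)] = 0.75·(-9.65625) = -7.2421875.

-7.2421875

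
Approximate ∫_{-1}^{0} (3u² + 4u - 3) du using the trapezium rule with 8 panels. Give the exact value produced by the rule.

h = (0 − (-1))/8 = 0.125.
Nodes u₀,…,u₈ = -1, -0.875, -0.75, -0.625, -0.5, -0.375, -0.25, -0.125, 0.
f(u) = 3u² + 4u - 3: f₀=-4, f₁=-4.203125, f₂=-4.3125, f₃=-4.328125, f₄=-4.25, f₅=-4.078125, f₆=-3.8125, f₇=-3.453125, f₈=-3.
(h/2)·[f₀ + 2f₁ + 2f₂ + 2f₃ + 2f₄ + 2f₅ + 2f₆ + 2f₇ + f₈] = 0.0625·(-63.875) = -3.9921875.

-3.9921875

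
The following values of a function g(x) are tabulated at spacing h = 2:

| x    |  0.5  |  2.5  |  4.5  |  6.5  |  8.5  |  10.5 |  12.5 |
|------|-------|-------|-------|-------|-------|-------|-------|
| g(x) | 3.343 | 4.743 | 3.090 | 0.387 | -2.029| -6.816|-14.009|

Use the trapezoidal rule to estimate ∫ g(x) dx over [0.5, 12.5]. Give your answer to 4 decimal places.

h = 2, n = 6.
(h/2)·[y₀ + 2y₁ + 2y₂ + 2y₃ + 2y₄ + 2y₅ + y₆] = 1·(-11.916) = -11.9160.

-11.9160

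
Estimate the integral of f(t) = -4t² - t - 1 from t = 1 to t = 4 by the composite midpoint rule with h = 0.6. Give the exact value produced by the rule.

-94.14

h = (4 − 1)/5 = 0.6.
Midpoints m₁,…,m₅ = 1.3, 1.9, 2.5, 3.1, 3.7.
f(m₁)=-9.06, f(m₂)=-17.34, f(m₃)=-28.5, f(m₄)=-42.54, f(m₅)=-59.46.
h·[f(m₁) + f(m₂) + f(m₃) + f(m₄) + f(m₅)] = 0.6·(-156.9) = -94.14.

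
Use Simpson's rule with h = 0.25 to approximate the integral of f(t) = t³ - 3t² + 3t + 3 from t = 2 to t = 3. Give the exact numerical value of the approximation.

7.75

h = (3 − 2)/4 = 0.25.
Nodes t₀,…,t₄ = 2, 2.25, 2.5, 2.75, 3.
f(t) = t³ - 3t² + 3t + 3: f₀=5, f₁=5.953125, f₂=7.375, f₃=9.359375, f₄=12.
(h/3)·[f₀ + 4f₁ + 2f₂ + 4f₃ + f₄] = 0.083333·(93) = 7.75.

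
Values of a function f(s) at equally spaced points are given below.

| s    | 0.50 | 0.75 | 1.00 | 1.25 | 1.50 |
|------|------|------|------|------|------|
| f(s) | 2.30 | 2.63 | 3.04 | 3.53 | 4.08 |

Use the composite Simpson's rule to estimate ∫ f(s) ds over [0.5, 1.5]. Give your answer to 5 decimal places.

h = 0.25, n = 4.
(h/3)·[y₀ + 4y₁ + 2y₂ + 4y₃ + y₄] = 0.083333·(37.10) = 3.09167.

3.09167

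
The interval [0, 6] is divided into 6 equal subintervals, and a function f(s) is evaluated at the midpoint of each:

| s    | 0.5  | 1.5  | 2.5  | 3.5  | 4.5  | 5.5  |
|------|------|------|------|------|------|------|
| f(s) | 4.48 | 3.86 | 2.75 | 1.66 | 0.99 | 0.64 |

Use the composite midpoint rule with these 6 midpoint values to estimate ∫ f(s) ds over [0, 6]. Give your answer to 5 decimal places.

h = 1, n = 6.
h·[y(m₁) + y(m₂) + y(m₃) + y(m₄) + y(m₅) + y(m₆)] = 1·(14.38) = 14.38000.

14.38000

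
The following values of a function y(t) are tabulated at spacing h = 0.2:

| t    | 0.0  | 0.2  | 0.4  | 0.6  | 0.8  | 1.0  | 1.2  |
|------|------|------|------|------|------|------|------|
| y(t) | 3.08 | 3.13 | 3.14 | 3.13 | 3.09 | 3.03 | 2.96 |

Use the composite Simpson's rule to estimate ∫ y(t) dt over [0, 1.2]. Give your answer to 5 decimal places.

h = 0.2, n = 6.
(h/3)·[y₀ + 4y₁ + 2y₂ + 4y₃ + 2y₄ + 4y₅ + y₆] = 0.066667·(55.66) = 3.71067.

3.71067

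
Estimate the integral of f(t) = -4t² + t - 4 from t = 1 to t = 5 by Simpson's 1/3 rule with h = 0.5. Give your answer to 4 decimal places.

h = (5 − 1)/8 = 0.5.
Nodes t₀,…,t₈ = 1, 1.5, 2, 2.5, 3, 3.5, 4, 4.5, 5.
f(t) = -4t² + t - 4: f₀=-7, f₁=-11.5, f₂=-18, f₃=-26.5, f₄=-37, f₅=-49.5, f₆=-64, f₇=-80.5, f₈=-99.
(h/3)·[f₀ + 4f₁ + 2f₂ + 4f₃ + 2f₄ + 4f₅ + 2f₆ + 4f₇ + f₈] = 0.166667·(-1016) = -169.3333.

-169.3333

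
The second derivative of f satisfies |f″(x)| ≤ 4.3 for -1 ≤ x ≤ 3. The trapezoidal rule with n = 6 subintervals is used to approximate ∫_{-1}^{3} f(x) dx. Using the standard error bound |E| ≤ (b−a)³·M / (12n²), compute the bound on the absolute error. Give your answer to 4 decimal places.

|E| ≤ (4)³·4.3 / (12·6²) = 275.2/432 = 0.6370.

0.6370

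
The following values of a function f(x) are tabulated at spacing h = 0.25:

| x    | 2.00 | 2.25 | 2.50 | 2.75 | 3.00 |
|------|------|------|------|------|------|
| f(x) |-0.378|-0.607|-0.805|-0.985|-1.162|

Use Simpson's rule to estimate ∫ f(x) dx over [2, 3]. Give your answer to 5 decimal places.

h = 0.25, n = 4.
(h/3)·[y₀ + 4y₁ + 2y₂ + 4y₃ + y₄] = 0.083333·(-9.518) = -0.79317.

-0.79317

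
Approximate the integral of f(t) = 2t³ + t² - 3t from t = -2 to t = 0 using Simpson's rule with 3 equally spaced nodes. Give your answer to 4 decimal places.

h = (0 − (-2))/2 = 1.
Nodes t₀,…,t₂ = -2, -1, 0.
f(t) = 2t³ + t² - 3t: f₀=-6, f₁=2, f₂=0.
(h/3)·[f₀ + 4f₁ + f₂] = 0.333333·(2) = 0.6667.

0.6667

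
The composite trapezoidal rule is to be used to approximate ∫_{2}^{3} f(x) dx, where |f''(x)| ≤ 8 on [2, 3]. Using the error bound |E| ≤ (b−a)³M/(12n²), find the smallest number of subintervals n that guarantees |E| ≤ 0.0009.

28

Need 8/(12n²) ≤ 0.0009.
n² ≥ 8/(12·0.0009) = 740.741 ⇒ n ≥ 27.2166, so the smallest n is 28.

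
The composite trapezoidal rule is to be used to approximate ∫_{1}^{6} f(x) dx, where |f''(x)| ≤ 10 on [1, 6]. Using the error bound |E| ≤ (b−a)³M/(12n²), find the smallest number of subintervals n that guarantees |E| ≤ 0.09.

Need 1250/(12n²) ≤ 0.09.
n² ≥ 1250/(12·0.09) = 1157.41 ⇒ n ≥ 34.0207, so the smallest n is 35.

35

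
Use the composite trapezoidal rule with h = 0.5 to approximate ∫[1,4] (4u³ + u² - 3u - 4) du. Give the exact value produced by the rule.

245.375

h = (4 − 1)/6 = 0.5.
Nodes u₀,…,u₆ = 1, 1.5, 2, 2.5, 3, 3.5, 4.
f(u) = 4u³ + u² - 3u - 4: f₀=-2, f₁=7.25, f₂=26, f₃=57.25, f₄=104, f₅=169.25, f₆=256.
(h/2)·[f₀ + 2f₁ + 2f₂ + 2f₃ + 2f₄ + 2f₅ + f₆] = 0.25·(981.5) = 245.375.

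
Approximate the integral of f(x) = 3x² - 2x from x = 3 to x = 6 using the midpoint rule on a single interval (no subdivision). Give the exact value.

M = (b−a)·f(4.5) = 3·(51.75) = 155.25.

155.25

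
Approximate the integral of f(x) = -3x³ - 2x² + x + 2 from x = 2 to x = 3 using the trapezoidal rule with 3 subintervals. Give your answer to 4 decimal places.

-57.3704

h = (3 − 2)/3 = 0.333333.
Nodes x₀,…,x₃ = 2, 2.333333, 2.666667, 3.
f(x) = -3x³ - 2x² + x + 2: f₀=-28, f₁=-44.666667, f₂=-66.444444, f₃=-94.
(h/2)·[f₀ + 2f₁ + 2f₂ + f₃] = 0.166667·(-344.222222) = -57.3704.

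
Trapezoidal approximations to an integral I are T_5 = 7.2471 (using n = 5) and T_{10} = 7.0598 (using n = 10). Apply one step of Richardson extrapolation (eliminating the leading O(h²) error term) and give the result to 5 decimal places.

R = (4·T_{10} − T_5) / 3 = (4·7.0598 − 7.2471)/3 = (20.9921)/3 = 6.99737.

6.99737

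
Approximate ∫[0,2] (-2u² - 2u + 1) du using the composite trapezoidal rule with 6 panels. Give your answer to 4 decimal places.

-7.4074

h = (2 − 0)/6 = 0.333333.
Nodes u₀,…,u₆ = 0, 0.333333, 0.666667, 1, 1.333333, 1.666667, 2.
f(u) = -2u² - 2u + 1: f₀=1, f₁=0.111111, f₂=-1.222222, f₃=-3, f₄=-5.222222, f₅=-7.888889, f₆=-11.
(h/2)·[f₀ + 2f₁ + 2f₂ + 2f₃ + 2f₄ + 2f₅ + f₆] = 0.166667·(-44.444444) = -7.4074.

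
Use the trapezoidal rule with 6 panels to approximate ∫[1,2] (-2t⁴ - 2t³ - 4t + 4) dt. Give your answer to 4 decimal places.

-22.0712

h = (2 − 1)/6 = 0.166667.
Nodes t₀,…,t₆ = 1, 1.166667, 1.333333, 1.5, 1.666667, 1.833333, 2.
f(t) = -2t⁴ - 2t³ - 4t + 4: f₀=-4, f₁=-7.547840, f₂=-12.395062, f₃=-18.875, f₄=-27.358025, f₅=-38.251543, f₆=-52.
(h/2)·[f₀ + 2f₁ + 2f₂ + 2f₃ + 2f₄ + 2f₅ + f₆] = 0.083333·(-264.854938) = -22.0712.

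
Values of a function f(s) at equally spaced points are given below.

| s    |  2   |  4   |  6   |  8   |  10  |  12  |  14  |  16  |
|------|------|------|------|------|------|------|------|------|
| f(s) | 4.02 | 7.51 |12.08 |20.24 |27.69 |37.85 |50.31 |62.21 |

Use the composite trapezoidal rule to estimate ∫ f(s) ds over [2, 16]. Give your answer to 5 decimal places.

h = 2, n = 7.
(h/2)·[y₀ + 2y₁ + 2y₂ + 2y₃ + 2y₄ + 2y₅ + 2y₆ + y₇] = 1·(377.59) = 377.59000.

377.59000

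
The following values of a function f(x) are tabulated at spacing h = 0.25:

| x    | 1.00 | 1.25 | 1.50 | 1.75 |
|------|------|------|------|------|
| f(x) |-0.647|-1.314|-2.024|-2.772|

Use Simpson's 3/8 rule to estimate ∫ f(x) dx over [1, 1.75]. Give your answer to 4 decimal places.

-1.2593

h = 0.25, n = 3.
(3h/8)·[y₀ + 3y₁ + 3y₂ + y₃] = 0.09375·(-13.433) = -1.2593.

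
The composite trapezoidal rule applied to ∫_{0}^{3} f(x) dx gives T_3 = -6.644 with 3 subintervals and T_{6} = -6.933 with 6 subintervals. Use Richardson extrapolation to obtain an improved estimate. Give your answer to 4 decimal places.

-7.0293

R = (4·T_{6} − T_3) / 3 = (4·(-6.933) − (-6.644))/3 = (-21.088)/3 = -7.0293.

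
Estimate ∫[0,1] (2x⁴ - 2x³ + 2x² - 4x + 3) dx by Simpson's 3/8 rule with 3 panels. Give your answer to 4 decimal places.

1.5741

h = (1 − 0)/3 = 0.333333.
Nodes x₀,…,x₃ = 0, 0.333333, 0.666667, 1.
f(x) = 2x⁴ - 2x³ + 2x² - 4x + 3: f₀=3, f₁=1.839506, f₂=1.024691, f₃=1.
(3h/8)·[f₀ + 3f₁ + 3f₂ + f₃] = 0.125·(12.592593) = 1.5741.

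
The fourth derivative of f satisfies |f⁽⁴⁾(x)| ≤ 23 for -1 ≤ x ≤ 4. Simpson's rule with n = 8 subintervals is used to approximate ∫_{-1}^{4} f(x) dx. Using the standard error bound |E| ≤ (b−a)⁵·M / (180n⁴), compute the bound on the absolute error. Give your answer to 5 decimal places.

0.09749

|E| ≤ (5)⁵·23 / (180·8⁴) = 71875/737280 = 0.09749.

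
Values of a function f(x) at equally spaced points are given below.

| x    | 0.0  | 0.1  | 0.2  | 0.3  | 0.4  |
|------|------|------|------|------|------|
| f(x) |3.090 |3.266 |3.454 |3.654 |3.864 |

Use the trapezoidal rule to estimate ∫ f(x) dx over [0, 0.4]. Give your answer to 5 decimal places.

h = 0.1, n = 4.
(h/2)·[y₀ + 2y₁ + 2y₂ + 2y₃ + y₄] = 0.05·(27.702) = 1.38510.

1.38510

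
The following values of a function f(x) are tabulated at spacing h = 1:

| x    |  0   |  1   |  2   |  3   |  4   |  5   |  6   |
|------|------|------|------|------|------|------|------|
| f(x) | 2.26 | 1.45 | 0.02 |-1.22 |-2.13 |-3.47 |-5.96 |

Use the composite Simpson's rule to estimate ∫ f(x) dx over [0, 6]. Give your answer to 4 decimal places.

-6.9600

h = 1, n = 6.
(h/3)·[y₀ + 4y₁ + 2y₂ + 4y₃ + 2y₄ + 4y₅ + y₆] = 0.333333·(-20.88) = -6.9600.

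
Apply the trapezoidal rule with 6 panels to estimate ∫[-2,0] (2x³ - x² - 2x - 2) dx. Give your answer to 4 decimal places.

-10.9259

h = (0 − (-2))/6 = 0.333333.
Nodes x₀,…,x₆ = -2, -1.666667, -1.333333, -1, -0.666667, -0.333333, 0.
f(x) = 2x³ - x² - 2x - 2: f₀=-18, f₁=-10.703704, f₂=-5.851852, f₃=-3, f₄=-1.703704, f₅=-1.518519, f₆=-2.
(h/2)·[f₀ + 2f₁ + 2f₂ + 2f₃ + 2f₄ + 2f₅ + f₆] = 0.166667·(-65.555556) = -10.9259.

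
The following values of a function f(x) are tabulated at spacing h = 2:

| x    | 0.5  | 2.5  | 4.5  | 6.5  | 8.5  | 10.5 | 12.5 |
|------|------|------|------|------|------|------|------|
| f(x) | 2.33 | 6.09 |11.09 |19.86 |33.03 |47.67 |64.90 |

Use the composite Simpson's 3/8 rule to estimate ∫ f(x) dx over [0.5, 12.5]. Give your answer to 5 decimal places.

h = 2, n = 6.
(3h/8)·[y₀ + 3y₁ + 3y₂ + 2y₃ + 3y₄ + 3y₅ + y₆] = 0.75·(400.59) = 300.44250.

300.44250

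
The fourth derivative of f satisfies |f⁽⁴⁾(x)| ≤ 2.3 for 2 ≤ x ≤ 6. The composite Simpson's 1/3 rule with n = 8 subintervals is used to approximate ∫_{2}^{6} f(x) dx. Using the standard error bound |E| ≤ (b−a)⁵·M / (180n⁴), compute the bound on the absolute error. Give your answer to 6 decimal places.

0.003194

|E| ≤ (4)⁵·2.3 / (180·8⁴) = 2355.2/737280 = 0.003194.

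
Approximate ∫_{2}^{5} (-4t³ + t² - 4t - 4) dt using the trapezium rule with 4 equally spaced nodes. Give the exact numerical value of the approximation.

h = (5 − 2)/3 = 1.
Nodes t₀,…,t₃ = 2, 3, 4, 5.
f(t) = -4t³ + t² - 4t - 4: f₀=-40, f₁=-115, f₂=-260, f₃=-499.
(h/2)·[f₀ + 2f₁ + 2f₂ + f₃] = 0.5·(-1289) = -644.5.

-644.5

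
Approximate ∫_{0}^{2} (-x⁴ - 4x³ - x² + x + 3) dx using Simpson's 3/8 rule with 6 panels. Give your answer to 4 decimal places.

h = (2 − 0)/6 = 0.333333.
Nodes x₀,…,x₆ = 0, 0.333333, 0.666667, 1, 1.333333, 1.666667, 2.
f(x) = -x⁴ - 4x³ - x² + x + 3: f₀=3, f₁=3.061728, f₂=1.839506, f₃=-2, f₄=-10.086420, f₅=-24.345679, f₆=-47.
(3h/8)·[f₀ + 3f₁ + 3f₂ + 2f₃ + 3f₄ + 3f₅ + f₆] = 0.125·(-136.592593) = -17.0741.

-17.0741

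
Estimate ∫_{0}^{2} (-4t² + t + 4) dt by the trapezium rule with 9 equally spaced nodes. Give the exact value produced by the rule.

-0.75

h = (2 − 0)/8 = 0.25.
Nodes t₀,…,t₈ = 0, 0.25, 0.5, 0.75, 1, 1.25, 1.5, 1.75, 2.
f(t) = -4t² + t + 4: f₀=4, f₁=4, f₂=3.5, f₃=2.5, f₄=1, f₅=-1, f₆=-3.5, f₇=-6.5, f₈=-10.
(h/2)·[f₀ + 2f₁ + 2f₂ + 2f₃ + 2f₄ + 2f₅ + 2f₆ + 2f₇ + f₈] = 0.125·(-6) = -0.75.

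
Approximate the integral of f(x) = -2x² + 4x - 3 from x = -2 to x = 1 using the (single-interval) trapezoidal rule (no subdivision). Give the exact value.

T = (b−a)/2 · [f(-2) + f(1)] = 1.5·[(-19) + (-1)] = -30.

-30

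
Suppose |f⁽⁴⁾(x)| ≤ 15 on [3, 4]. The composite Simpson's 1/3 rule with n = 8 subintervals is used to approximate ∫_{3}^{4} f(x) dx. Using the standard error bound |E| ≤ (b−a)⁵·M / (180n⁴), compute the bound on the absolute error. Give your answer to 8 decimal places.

|E| ≤ (1)⁵·15 / (180·8⁴) = 15/737280 = 0.00002035.

0.00002035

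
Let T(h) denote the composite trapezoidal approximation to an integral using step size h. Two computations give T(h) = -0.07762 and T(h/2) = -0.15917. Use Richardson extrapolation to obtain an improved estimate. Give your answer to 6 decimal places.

R = (4·T(h/2) − T(h)) / 3 = (4·(-0.15917) − (-0.07762))/3 = (-0.55906)/3 = -0.186353.

-0.186353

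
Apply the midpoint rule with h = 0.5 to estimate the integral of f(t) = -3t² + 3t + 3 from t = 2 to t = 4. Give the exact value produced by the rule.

-31.875

h = (4 − 2)/4 = 0.5.
Midpoints m₁,…,m₄ = 2.25, 2.75, 3.25, 3.75.
f(m₁)=-5.4375, f(m₂)=-11.4375, f(m₃)=-18.9375, f(m₄)=-27.9375.
h·[f(m₁) + f(m₂) + f(m₃) + f(m₄)] = 0.5·(-63.75) = -31.875.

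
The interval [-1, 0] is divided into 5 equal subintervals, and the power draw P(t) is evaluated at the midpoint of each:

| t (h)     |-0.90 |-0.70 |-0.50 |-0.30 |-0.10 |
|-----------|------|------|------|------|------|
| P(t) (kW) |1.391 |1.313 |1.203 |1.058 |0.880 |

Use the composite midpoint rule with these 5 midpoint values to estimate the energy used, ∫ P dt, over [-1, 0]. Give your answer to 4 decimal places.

h = 0.2, n = 5.
h·[y(m₁) + y(m₂) + y(m₃) + y(m₄) + y(m₅)] = 0.2·(5.845) = 1.1690.

1.1690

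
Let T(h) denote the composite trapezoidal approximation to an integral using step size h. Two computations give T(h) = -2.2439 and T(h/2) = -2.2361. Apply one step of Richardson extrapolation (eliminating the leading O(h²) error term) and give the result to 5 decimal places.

R = (4·T(h/2) − T(h)) / 3 = (4·(-2.2361) − (-2.2439))/3 = (-6.7005)/3 = -2.23350.

-2.23350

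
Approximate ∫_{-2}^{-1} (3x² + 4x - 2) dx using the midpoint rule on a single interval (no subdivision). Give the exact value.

M = (b−a)·f(-1.5) = 1·(-1.25) = -1.25.

-1.25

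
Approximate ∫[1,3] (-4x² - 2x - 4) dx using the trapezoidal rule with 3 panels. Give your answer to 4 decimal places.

-51.2593

h = (3 − 1)/3 = 0.666667.
Nodes x₀,…,x₃ = 1, 1.666667, 2.333333, 3.
f(x) = -4x² - 2x - 4: f₀=-10, f₁=-18.444444, f₂=-30.444444, f₃=-46.
(h/2)·[f₀ + 2f₁ + 2f₂ + f₃] = 0.333333·(-153.777778) = -51.2593.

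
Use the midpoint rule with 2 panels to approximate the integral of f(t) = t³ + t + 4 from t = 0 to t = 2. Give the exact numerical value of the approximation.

13.5

h = (2 − 0)/2 = 1.
Midpoints m₁,…,m₂ = 0.5, 1.5.
f(m₁)=4.625, f(m₂)=8.875.
h·[f(m₁) + f(m₂)] = 1·(13.5) = 13.5.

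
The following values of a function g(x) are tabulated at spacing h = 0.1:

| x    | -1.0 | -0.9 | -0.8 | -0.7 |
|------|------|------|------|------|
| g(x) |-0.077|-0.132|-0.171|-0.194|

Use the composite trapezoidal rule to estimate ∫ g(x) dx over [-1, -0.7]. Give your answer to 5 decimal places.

h = 0.1, n = 3.
(h/2)·[y₀ + 2y₁ + 2y₂ + y₃] = 0.05·(-0.877) = -0.04385.

-0.04385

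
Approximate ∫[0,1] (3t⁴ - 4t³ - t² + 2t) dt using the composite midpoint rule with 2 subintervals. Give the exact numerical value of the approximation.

h = (1 − 0)/2 = 0.5.
Midpoints m₁,…,m₂ = 0.25, 0.75.
f(m₁)=0.38671875, f(m₂)=0.19921875.
h·[f(m₁) + f(m₂)] = 0.5·(0.5859375) = 0.29296875.

0.29296875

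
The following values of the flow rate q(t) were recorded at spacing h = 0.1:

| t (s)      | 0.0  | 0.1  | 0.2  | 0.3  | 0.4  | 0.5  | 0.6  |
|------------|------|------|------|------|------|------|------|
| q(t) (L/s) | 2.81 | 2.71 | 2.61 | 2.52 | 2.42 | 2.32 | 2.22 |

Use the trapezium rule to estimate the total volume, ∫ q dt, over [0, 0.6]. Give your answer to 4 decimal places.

1.5095

h = 0.1, n = 6.
(h/2)·[y₀ + 2y₁ + 2y₂ + 2y₃ + 2y₄ + 2y₅ + y₆] = 0.05·(30.19) = 1.5095.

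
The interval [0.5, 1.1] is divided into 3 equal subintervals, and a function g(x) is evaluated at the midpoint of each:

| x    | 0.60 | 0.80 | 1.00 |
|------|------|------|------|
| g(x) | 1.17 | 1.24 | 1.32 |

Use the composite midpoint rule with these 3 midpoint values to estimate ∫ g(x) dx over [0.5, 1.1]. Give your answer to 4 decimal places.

h = 0.2, n = 3.
h·[y(m₁) + y(m₂) + y(m₃)] = 0.2·(3.73) = 0.7460.

0.7460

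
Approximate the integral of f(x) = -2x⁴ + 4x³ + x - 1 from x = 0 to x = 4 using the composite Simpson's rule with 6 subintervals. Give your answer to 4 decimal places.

-149.8107

h = (4 − 0)/6 = 0.666667.
Nodes x₀,…,x₆ = 0, 0.666667, 1.333333, 2, 2.666667, 3.333333, 4.
f(x) = -2x⁴ + 4x³ + x - 1: f₀=-1, f₁=0.456790, f₂=3.493827, f₃=1, f₄=-23.617284, f₅=-96.432099, f₆=-253.
(h/3)·[f₀ + 4f₁ + 2f₂ + 4f₃ + 2f₄ + 4f₅ + f₆] = 0.222222·(-674.148148) = -149.8107.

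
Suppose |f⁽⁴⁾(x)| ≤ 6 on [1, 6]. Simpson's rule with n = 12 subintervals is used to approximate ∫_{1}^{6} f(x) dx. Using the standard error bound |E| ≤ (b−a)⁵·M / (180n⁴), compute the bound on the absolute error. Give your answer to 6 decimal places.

0.005023

|E| ≤ (5)⁵·6 / (180·12⁴) = 18750/3732480 = 0.005023.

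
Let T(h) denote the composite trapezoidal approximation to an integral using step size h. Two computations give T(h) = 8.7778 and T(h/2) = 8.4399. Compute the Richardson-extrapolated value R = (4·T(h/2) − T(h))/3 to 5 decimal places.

R = (4·T(h/2) − T(h)) / 3 = (4·8.4399 − 8.7778)/3 = (24.9818)/3 = 8.32727.

8.32727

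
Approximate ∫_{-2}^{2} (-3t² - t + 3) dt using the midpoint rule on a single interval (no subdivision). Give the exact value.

12

M = (b−a)·f(0) = 4·(3) = 12.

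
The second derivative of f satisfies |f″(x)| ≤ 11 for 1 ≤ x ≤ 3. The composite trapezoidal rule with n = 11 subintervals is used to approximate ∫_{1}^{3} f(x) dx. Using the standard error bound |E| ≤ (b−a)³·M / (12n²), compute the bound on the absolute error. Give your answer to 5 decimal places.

|E| ≤ (2)³·11 / (12·11²) = 88/1452 = 0.06061.

0.06061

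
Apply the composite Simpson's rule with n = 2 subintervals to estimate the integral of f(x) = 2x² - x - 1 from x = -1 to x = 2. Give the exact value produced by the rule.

1.5

h = (2 − (-1))/2 = 1.5.
Nodes x₀,…,x₂ = -1, 0.5, 2.
f(x) = 2x² - x - 1: f₀=2, f₁=-1, f₂=5.
(h/3)·[f₀ + 4f₁ + f₂] = 0.5·(3) = 1.5.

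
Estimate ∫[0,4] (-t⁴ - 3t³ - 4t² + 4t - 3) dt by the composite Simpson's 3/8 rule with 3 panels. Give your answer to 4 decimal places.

-465.9259

h = (4 − 0)/3 = 1.333333.
Nodes t₀,…,t₃ = 0, 1.333333, 2.666667, 4.
f(t) = -t⁴ - 3t³ - 4t² + 4t - 3: f₀=-3, f₁=-15.049383, f₂=-128.234568, f₃=-499.
(3h/8)·[f₀ + 3f₁ + 3f₂ + f₃] = 0.5·(-931.851852) = -465.9259.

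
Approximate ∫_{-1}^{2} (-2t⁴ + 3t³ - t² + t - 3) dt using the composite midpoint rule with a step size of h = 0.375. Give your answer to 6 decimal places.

-12.154633

h = (2 − (-1))/8 = 0.375.
Midpoints m₁,…,m₈ = -0.8125, -0.4375, -0.0625, 0.3125, 0.6875, 1.0625, 1.4375, 1.8125.
f(m₁)=-6.953399658203125, f(m₂)=-3.953399658203125, f(m₃)=-3.067169189453125, f(m₄)=-2.712677001953125, f(m₅)=-2.257110595703125, f(m₆)=-2.016876220703125, f(m₇)=-3.257598876953125, f(m₈)=-8.194122314453125.
h·[f(m₁) + f(m₂) + f(m₃) + f(m₄) + f(m₅) + f(m₆) + f(m₇) + f(m₈)] = 0.375·(-32.412353515625) = -12.154633.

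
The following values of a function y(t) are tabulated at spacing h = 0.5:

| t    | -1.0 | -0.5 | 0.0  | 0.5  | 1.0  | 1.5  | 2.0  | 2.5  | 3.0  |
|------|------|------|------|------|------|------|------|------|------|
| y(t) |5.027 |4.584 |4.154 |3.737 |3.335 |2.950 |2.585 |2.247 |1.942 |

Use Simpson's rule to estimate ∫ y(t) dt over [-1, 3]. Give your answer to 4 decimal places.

h = 0.5, n = 8.
(h/3)·[y₀ + 4y₁ + 2y₂ + 4y₃ + 2y₄ + 4y₅ + 2y₆ + 4y₇ + y₈] = 0.166667·(81.189) = 13.5315.

13.5315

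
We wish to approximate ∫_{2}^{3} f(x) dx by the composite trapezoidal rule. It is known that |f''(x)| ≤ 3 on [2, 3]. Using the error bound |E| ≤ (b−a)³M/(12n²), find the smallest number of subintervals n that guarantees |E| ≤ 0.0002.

36

Need 3/(12n²) ≤ 0.0002.
n² ≥ 3/(12·0.0002) = 1250 ⇒ n ≥ 35.3553, so the smallest n is 36.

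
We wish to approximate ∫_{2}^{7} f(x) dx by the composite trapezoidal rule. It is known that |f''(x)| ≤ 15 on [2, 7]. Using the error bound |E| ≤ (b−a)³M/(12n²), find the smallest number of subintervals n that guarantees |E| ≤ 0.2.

28

Need 1875/(12n²) ≤ 0.2.
n² ≥ 1875/(12·0.2) = 781.25 ⇒ n ≥ 27.9508, so the smallest n is 28.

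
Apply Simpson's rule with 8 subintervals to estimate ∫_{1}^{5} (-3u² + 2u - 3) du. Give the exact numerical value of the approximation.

h = (5 − 1)/8 = 0.5.
Nodes u₀,…,u₈ = 1, 1.5, 2, 2.5, 3, 3.5, 4, 4.5, 5.
f(u) = -3u² + 2u - 3: f₀=-4, f₁=-6.75, f₂=-11, f₃=-16.75, f₄=-24, f₅=-32.75, f₆=-43, f₇=-54.75, f₈=-68.
(h/3)·[f₀ + 4f₁ + 2f₂ + 4f₃ + 2f₄ + 4f₅ + 2f₆ + 4f₇ + f₈] = 0.166667·(-672) = -112.

-112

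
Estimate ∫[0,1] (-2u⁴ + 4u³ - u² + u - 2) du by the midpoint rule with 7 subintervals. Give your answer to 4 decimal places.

-1.2351

h = (1 − 0)/7 = 0.142857.
Midpoints m₁,…,m₇ = 0.071429, 0.214286, 0.357143, 0.5, 0.642857, 0.785714, 0.928571.
f(m₁)=-1.932268, f(m₂)=-1.796491, f(m₃)=-1.620731, f(m₄)=-1.375, f(m₅)=-1.049302, f(m₆)=-0.653634, f(m₇)=-0.217982.
h·[f(m₁) + f(m₂) + f(m₃) + f(m₄) + f(m₅) + f(m₆) + f(m₇)] = 0.142857·(-8.645408) = -1.2351.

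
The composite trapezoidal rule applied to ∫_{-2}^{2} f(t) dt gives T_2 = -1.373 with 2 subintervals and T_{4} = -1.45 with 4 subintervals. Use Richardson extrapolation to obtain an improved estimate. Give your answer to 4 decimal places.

R = (4·T_{4} − T_2) / 3 = (4·(-1.45) − (-1.373))/3 = (-4.427)/3 = -1.4757.

-1.4757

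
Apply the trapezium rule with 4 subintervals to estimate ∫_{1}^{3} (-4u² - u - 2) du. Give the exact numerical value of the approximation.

h = (3 − 1)/4 = 0.5.
Nodes u₀,…,u₄ = 1, 1.5, 2, 2.5, 3.
f(u) = -4u² - u - 2: f₀=-7, f₁=-12.5, f₂=-20, f₃=-29.5, f₄=-41.
(h/2)·[f₀ + 2f₁ + 2f₂ + 2f₃ + f₄] = 0.25·(-172) = -43.

-43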